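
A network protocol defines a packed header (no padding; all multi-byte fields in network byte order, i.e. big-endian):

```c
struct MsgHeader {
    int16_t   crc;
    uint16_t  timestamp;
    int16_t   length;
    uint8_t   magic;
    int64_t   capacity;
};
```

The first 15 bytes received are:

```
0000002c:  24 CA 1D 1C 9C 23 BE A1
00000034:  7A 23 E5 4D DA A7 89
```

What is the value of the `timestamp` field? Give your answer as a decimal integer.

7452

`timestamp` follows `crc` (2 bytes), so it starts at byte offset 2 and occupies 2 bytes.
Bytes at offsets 2..3: 1D 1C.
Big-endian stores the most-significant byte at the lowest address.
The bytes are already most-significant first: 0x1D1C.
0x1D1C = 7452.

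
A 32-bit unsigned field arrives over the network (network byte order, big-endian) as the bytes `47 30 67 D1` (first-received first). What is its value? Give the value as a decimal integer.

In big-endian order the high byte comes first in memory.
The bytes are already most-significant first: 0x473067D1.
0x473067D1 = 1194354641.

1194354641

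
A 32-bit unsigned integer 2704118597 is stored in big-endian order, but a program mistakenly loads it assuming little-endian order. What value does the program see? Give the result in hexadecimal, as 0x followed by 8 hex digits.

2704118597 in 32-bit hexadecimal is 0xA12D9345.
Stored big-endian, the bytes at ascending addresses are A1 2D 93 45.
Read back as little-endian, the first byte is least significant, giving 0x45932DA1.

0x45932DA1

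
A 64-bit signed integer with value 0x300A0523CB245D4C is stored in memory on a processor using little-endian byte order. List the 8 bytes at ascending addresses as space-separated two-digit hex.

Split into bytes (most-significant first): 30 0A 05 23 CB 24 5D 4C.
In little-endian order the low byte comes first in memory.
So at ascending addresses the bytes are 4C 5D 24 CB 23 05 0A 30.

4C 5D 24 CB 23 05 0A 30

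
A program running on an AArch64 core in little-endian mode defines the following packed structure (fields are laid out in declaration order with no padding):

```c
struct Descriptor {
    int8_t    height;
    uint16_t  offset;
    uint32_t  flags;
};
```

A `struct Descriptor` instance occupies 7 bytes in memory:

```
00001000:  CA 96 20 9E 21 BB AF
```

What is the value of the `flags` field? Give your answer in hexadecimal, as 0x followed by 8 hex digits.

`flags` follows `height` (1 B), `offset` (2 B), so it starts at offset 1 + 2 = 3 and occupies 4 bytes.
Bytes at offsets 3..6: 9E 21 BB AF.
Little-endian stores the least-significant byte at the lowest address.
Reassemble most-significant byte first: AF BB 21 9E → 0xAFBB219E.

0xAFBB219E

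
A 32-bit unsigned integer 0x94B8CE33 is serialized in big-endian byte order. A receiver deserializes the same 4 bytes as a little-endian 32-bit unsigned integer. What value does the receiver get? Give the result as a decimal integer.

Stored big-endian, the bytes at ascending addresses are 94 B8 CE 33.
Read back as little-endian, the first byte is least significant, giving 0x33CEB894.
0x33CEB894 = 869185684.

869185684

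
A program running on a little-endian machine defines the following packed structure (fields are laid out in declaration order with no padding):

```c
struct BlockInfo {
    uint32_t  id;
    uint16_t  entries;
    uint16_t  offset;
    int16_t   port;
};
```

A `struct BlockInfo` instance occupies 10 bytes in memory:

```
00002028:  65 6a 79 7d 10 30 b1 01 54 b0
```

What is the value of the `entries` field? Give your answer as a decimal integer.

12304

`entries` follows `id` (4 bytes), so it starts at byte offset 4 and occupies 2 bytes.
Bytes at offsets 4..5: 10 30.
Little-endian: lowest address holds the least-significant byte.
Reassemble most-significant byte first: 30 10 → 0x3010.
0x3010 = 12304.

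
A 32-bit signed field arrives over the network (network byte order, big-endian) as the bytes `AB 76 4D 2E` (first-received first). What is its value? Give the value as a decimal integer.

Big-endian stores the most-significant byte at the lowest address.
The bytes are already most-significant first: 0xAB764D2E.
Top bit is set, so as a signed 32-bit value this is 0xAB764D2E − 2^32 = -1418310354.

-1418310354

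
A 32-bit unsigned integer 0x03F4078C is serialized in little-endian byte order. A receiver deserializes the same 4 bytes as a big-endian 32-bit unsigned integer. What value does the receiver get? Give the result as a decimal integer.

Stored little-endian, the bytes at ascending addresses are 8C 07 F4 03.
Read back as big-endian, the last byte is least significant, giving 0x8C07F403.
0x8C07F403 = 2349331459.

2349331459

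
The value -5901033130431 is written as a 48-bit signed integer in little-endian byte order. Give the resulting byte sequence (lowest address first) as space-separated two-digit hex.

Two's complement of -5901033130431 in 48 bits: 5901033130431 = 0x055DF0FBC9BF; invert → 0xFAA20F043640; add 1 → 0xFAA20F043641.
Split into bytes (most-significant first): FA A2 0F 04 36 41.
Little-endian stores the least-significant byte at the lowest address.
So at ascending addresses the bytes are 41 36 04 0F A2 FA.

41 36 04 0F A2 FA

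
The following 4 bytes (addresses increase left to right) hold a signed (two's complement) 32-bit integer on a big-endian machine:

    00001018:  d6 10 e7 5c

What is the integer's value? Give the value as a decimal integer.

-703535268

In big-endian order the high byte comes first in memory.
The bytes are already most-significant first: 0xD610E75C.
Top bit is set, so as a signed 32-bit value this is 0xD610E75C − 2^32 = -703535268.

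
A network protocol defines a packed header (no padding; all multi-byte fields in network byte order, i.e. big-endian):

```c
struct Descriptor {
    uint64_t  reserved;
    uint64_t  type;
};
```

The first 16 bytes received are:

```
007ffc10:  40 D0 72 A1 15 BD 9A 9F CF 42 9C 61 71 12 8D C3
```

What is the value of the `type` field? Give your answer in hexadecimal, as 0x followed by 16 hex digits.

`type` follows `reserved` (8 bytes), so it starts at byte offset 8 and occupies 8 bytes.
Bytes at offsets 8..15: CF 42 9C 61 71 12 8D C3.
Big-endian stores the most-significant byte at the lowest address.
The bytes are already most-significant first: 0xCF429C6171128DC3.

0xCF429C6171128DC3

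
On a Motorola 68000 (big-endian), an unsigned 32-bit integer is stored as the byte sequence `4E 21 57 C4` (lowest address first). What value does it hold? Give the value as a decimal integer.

1310808004

Big-endian: lowest address holds the most-significant byte.
The bytes are already most-significant first: 0x4E2157C4.
0x4E2157C4 = 1310808004.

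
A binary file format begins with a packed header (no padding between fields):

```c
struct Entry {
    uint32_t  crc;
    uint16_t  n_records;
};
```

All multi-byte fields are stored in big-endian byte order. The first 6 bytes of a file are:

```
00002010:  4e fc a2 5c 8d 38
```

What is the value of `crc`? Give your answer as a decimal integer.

`crc` is the first field, at byte offset 0, occupying 4 bytes.
Bytes at offsets 0..3: 4E FC A2 5C.
Big-endian stores the most-significant byte at the lowest address.
The bytes are already most-significant first: 0x4EFCA25C.
0x4EFCA25C = 1325179484.

1325179484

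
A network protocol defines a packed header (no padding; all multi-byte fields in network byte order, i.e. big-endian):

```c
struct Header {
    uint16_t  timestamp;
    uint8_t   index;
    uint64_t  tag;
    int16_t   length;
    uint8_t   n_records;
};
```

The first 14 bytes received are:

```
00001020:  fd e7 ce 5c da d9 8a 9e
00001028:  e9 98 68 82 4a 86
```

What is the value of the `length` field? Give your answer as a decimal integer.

-32182

`length` follows `timestamp` (2 B), `index` (1 B), `tag` (8 B), so it starts at offset 2 + 1 + 8 = 11 and occupies 2 bytes.
Bytes at offsets 11..12: 82 4A.
Big-endian stores the most-significant byte at the lowest address.
The bytes are already most-significant first: 0x824A.
Top bit is set, so as a signed 16-bit value this is 0x824A − 2^16 = -32182.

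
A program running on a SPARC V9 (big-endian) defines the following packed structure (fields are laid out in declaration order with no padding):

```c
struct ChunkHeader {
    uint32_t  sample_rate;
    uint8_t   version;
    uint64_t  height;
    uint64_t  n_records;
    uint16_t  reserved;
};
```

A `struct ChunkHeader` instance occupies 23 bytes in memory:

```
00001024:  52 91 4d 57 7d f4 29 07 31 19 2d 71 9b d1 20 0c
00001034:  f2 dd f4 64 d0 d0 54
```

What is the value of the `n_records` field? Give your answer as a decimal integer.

15069058590427079888

`n_records` follows `sample_rate` (4 B), `version` (1 B), `height` (8 B), so it starts at offset 4 + 1 + 8 = 13 and occupies 8 bytes.
Bytes at offsets 13..20: D1 20 0C F2 DD F4 64 D0.
Big-endian: lowest address holds the most-significant byte.
The bytes are already most-significant first: 0xD1200CF2DDF464D0.
0xD1200CF2DDF464D0 = 15069058590427079888.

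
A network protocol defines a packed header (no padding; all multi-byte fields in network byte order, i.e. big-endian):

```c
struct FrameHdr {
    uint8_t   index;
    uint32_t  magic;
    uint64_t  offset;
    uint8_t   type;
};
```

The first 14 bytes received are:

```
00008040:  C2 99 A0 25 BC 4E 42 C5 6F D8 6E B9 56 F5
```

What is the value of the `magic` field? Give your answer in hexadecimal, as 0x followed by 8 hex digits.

`magic` follows `index` (1 byte), so it starts at byte offset 1 and occupies 4 bytes.
Bytes at offsets 1..4: 99 A0 25 BC.
Big-endian: lowest address holds the most-significant byte.
The bytes are already most-significant first: 0x99A025BC.

0x99A025BC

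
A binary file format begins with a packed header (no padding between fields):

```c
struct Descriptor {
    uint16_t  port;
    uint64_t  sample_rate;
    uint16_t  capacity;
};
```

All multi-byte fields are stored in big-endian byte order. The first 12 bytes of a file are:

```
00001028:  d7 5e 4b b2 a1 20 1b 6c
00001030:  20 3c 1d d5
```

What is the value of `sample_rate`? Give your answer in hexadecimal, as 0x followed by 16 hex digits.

`sample_rate` follows `port` (2 bytes), so it starts at byte offset 2 and occupies 8 bytes.
Bytes at offsets 2..9: 4B B2 A1 20 1B 6C 20 3C.
In big-endian order the high byte comes first in memory.
The bytes are already most-significant first: 0x4BB2A1201B6C203C.

0x4BB2A1201B6C203C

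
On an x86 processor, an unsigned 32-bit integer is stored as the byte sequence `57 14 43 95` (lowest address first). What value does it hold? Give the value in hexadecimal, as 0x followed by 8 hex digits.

Little-endian stores the least-significant byte at the lowest address.
Reassemble most-significant byte first: 95 43 14 57 → 0x95431457.

0x95431457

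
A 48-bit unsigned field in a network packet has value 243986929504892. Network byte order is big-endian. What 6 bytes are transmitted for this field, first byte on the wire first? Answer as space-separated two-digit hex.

DD E7 A2 43 52 7C

243986929504892 in hexadecimal, padded to 48 bits, is 0xDDE7A243527C.
Split into bytes (most-significant first): DD E7 A2 43 52 7C.
Big-endian: lowest address holds the most-significant byte.
So the memory order matches the most-significant-first order: DD E7 A2 43 52 7C.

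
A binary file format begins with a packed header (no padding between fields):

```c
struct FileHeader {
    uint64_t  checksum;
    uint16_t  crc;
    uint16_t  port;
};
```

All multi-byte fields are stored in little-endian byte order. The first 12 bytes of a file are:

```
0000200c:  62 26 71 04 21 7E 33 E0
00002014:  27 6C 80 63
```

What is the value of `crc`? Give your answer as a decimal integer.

`crc` follows `checksum` (8 bytes), so it starts at byte offset 8 and occupies 2 bytes.
Bytes at offsets 8..9: 27 6C.
Little-endian stores the least-significant byte at the lowest address.
Reassemble most-significant byte first: 6C 27 → 0x6C27.
0x6C27 = 27687.

27687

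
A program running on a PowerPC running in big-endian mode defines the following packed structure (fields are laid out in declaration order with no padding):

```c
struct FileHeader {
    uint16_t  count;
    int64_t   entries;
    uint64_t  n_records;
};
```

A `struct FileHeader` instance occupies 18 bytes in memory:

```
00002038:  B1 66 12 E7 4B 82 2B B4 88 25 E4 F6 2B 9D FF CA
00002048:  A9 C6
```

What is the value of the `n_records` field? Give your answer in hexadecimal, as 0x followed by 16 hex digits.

`n_records` follows `count` (2 B), `entries` (8 B), so it starts at offset 2 + 8 = 10 and occupies 8 bytes.
Bytes at offsets 10..17: E4 F6 2B 9D FF CA A9 C6.
Big-endian: lowest address holds the most-significant byte.
The bytes are already most-significant first: 0xE4F62B9DFFCAA9C6.

0xE4F62B9DFFCAA9C6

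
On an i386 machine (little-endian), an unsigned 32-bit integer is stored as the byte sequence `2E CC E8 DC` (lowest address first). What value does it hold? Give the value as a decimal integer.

3706244142

Little-endian: lowest address holds the least-significant byte.
Reassemble most-significant byte first: DC E8 CC 2E → 0xDCE8CC2E.
0xDCE8CC2E = 3706244142.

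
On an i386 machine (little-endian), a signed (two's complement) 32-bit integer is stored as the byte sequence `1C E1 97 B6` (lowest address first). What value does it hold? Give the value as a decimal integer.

-1231560420

Little-endian stores the least-significant byte at the lowest address.
Reassemble most-significant byte first: B6 97 E1 1C → 0xB697E11C.
Top bit is set, so as a signed 32-bit value this is 0xB697E11C − 2^32 = -1231560420.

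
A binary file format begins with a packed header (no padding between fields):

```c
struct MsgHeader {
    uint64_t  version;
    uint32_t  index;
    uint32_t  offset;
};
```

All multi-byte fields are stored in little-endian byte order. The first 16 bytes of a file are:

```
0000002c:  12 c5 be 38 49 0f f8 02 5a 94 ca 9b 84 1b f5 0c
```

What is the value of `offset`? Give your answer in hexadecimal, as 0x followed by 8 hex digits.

`offset` follows `version` (8 B), `index` (4 B), so it starts at offset 8 + 4 = 12 and occupies 4 bytes.
Bytes at offsets 12..15: 84 1B F5 0C.
Little-endian: lowest address holds the least-significant byte.
Reassemble most-significant byte first: 0C F5 1B 84 → 0x0CF51B84.

0x0CF51B84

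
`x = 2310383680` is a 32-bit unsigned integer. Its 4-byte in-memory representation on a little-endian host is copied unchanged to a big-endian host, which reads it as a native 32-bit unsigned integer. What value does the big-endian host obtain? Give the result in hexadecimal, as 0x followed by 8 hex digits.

2310383680 in 32-bit hexadecimal is 0x89B5A840.
Stored little-endian, the bytes at ascending addresses are 40 A8 B5 89.
Read back as big-endian, the last byte is least significant, giving 0x40A8B589.

0x40A8B589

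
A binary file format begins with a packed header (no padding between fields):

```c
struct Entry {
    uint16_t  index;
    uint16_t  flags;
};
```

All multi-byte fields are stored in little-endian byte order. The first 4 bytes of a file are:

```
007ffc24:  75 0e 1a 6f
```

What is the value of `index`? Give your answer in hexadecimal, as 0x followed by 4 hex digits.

0x0E75

`index` is the first field, at byte offset 0, occupying 2 bytes.
Bytes at offsets 0..1: 75 0E.
In little-endian order the low byte comes first in memory.
Reassemble most-significant byte first: 0E 75 → 0x0E75.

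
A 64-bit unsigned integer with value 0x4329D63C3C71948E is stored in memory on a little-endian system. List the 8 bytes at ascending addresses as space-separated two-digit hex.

8E 94 71 3C 3C D6 29 43

Split into bytes (most-significant first): 43 29 D6 3C 3C 71 94 8E.
Little-endian: lowest address holds the least-significant byte.
So at ascending addresses the bytes are 8E 94 71 3C 3C D6 29 43.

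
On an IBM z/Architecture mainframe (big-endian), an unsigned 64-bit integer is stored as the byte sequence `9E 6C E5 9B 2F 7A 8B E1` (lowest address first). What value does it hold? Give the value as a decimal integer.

11415751610156616673

Big-endian: lowest address holds the most-significant byte.
The bytes are already most-significant first: 0x9E6CE59B2F7A8BE1.
0x9E6CE59B2F7A8BE1 = 11415751610156616673.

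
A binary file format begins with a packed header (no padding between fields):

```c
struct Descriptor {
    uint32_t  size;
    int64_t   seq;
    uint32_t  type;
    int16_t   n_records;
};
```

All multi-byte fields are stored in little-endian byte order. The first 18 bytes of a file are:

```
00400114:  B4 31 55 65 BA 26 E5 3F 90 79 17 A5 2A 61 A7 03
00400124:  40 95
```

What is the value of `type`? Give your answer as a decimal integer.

`type` follows `size` (4 B), `seq` (8 B), so it starts at offset 4 + 8 = 12 and occupies 4 bytes.
Bytes at offsets 12..15: 2A 61 A7 03.
In little-endian order the low byte comes first in memory.
Reassemble most-significant byte first: 03 A7 61 2A → 0x03A7612A.
0x03A7612A = 61301034.

61301034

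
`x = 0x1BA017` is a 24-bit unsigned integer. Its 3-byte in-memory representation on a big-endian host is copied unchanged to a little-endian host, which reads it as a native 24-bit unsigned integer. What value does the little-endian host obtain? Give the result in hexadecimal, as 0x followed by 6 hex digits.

Stored big-endian, the bytes at ascending addresses are 1B A0 17.
Read back as little-endian, the first byte is least significant, giving 0x17A01B.

0x17A01B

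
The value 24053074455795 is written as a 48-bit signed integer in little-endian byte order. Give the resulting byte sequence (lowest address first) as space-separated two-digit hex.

F3 6C F5 4A E0 15

24053074455795 in hexadecimal, padded to 48 bits, is 0x15E04AF56CF3.
Split into bytes (most-significant first): 15 E0 4A F5 6C F3.
Little-endian: lowest address holds the least-significant byte.
So at ascending addresses the bytes are F3 6C F5 4A E0 15.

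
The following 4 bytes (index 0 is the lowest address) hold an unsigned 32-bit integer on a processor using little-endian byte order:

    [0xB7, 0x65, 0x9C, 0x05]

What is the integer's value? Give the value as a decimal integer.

94135735

Little-endian: lowest address holds the least-significant byte.
Reassemble most-significant byte first: 05 9C 65 B7 → 0x059C65B7.
0x059C65B7 = 94135735.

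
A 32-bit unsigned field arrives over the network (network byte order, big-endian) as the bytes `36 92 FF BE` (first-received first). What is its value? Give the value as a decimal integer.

In big-endian order the high byte comes first in memory.
The bytes are already most-significant first: 0x3692FFBE.
0x3692FFBE = 915603390.

915603390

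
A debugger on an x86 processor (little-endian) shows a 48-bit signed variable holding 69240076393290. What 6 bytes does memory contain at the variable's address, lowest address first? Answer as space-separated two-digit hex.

69240076393290 in hexadecimal, padded to 48 bits, is 0x3EF936285B4A.
Split into bytes (most-significant first): 3E F9 36 28 5B 4A.
Little-endian: lowest address holds the least-significant byte.
So at ascending addresses the bytes are 4A 5B 28 36 F9 3E.

4A 5B 28 36 F9 3E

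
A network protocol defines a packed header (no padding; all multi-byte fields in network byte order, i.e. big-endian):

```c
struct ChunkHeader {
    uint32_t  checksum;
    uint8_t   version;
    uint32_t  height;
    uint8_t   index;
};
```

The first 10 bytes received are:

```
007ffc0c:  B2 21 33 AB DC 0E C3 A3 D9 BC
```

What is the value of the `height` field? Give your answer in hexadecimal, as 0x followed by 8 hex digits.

`height` follows `checksum` (4 B), `version` (1 B), so it starts at offset 4 + 1 = 5 and occupies 4 bytes.
Bytes at offsets 5..8: 0E C3 A3 D9.
Big-endian stores the most-significant byte at the lowest address.
The bytes are already most-significant first: 0x0EC3A3D9.

0x0EC3A3D9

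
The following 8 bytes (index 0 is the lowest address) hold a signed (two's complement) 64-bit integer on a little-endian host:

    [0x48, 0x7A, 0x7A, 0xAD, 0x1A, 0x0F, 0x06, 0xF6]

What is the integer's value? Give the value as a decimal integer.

In little-endian order the low byte comes first in memory.
Reassemble most-significant byte first: F6 06 0F 1A AD 7A 7A 48 → 0xF6060F1AAD7A7A48.
Top bit is set, so as a signed 64-bit value this is 0xF6060F1AAD7A7A48 − 2^64 = -718870483264964024.

-718870483264964024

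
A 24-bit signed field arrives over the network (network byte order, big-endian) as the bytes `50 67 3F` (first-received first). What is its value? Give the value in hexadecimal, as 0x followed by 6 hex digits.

Big-endian stores the most-significant byte at the lowest address.
The bytes are already most-significant first: 0x50673F.

0x50673F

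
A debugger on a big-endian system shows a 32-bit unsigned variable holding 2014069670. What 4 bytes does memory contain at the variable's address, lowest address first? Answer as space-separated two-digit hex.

78 0C 43 A6

2014069670 in hexadecimal, padded to 32 bits, is 0x780C43A6.
Split into bytes (most-significant first): 78 0C 43 A6.
In big-endian order the high byte comes first in memory.
So the memory order matches the most-significant-first order: 78 0C 43 A6.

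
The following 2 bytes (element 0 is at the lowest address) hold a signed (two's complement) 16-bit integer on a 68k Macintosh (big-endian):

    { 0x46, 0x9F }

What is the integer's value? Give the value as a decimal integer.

18079

Big-endian: lowest address holds the most-significant byte.
The bytes are already most-significant first: 0x469F.
0x469F = 18079.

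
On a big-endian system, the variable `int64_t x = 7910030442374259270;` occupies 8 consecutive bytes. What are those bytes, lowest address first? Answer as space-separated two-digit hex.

6D C6 12 C7 38 3E 62 46

7910030442374259270 in hexadecimal, padded to 64 bits, is 0x6DC612C7383E6246.
Split into bytes (most-significant first): 6D C6 12 C7 38 3E 62 46.
Big-endian: lowest address holds the most-significant byte.
So the memory order matches the most-significant-first order: 6D C6 12 C7 38 3E 62 46.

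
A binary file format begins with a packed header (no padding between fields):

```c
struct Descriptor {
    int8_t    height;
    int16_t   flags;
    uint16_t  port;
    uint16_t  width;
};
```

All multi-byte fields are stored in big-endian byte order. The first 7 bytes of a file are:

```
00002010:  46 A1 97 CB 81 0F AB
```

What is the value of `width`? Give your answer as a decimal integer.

4011

`width` follows `height` (1 B), `flags` (2 B), `port` (2 B), so it starts at offset 1 + 2 + 2 = 5 and occupies 2 bytes.
Bytes at offsets 5..6: 0F AB.
Big-endian stores the most-significant byte at the lowest address.
The bytes are already most-significant first: 0x0FAB.
0x0FAB = 4011.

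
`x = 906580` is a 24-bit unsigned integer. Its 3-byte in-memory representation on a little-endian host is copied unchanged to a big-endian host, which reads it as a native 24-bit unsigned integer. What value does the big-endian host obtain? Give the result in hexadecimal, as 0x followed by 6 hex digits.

906580 in 24-bit hexadecimal is 0x0DD554.
Stored little-endian, the bytes at ascending addresses are 54 D5 0D.
Read back as big-endian, the last byte is least significant, giving 0x54D50D.

0x54D50D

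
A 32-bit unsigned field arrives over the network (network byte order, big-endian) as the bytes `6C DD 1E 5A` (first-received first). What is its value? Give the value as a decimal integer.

1826430554

Big-endian: lowest address holds the most-significant byte.
The bytes are already most-significant first: 0x6CDD1E5A.
0x6CDD1E5A = 1826430554.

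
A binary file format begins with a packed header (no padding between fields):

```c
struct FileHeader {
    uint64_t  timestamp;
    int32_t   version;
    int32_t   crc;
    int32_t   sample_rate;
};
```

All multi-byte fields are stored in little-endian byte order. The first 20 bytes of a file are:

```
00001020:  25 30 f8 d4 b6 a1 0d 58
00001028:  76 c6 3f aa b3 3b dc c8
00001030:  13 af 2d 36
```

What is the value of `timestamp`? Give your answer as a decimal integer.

6344905256664051749

`timestamp` is the first field, at byte offset 0, occupying 8 bytes.
Bytes at offsets 0..7: 25 30 F8 D4 B6 A1 0D 58.
Little-endian: lowest address holds the least-significant byte.
Reassemble most-significant byte first: 58 0D A1 B6 D4 F8 30 25 → 0x580DA1B6D4F83025.
0x580DA1B6D4F83025 = 6344905256664051749.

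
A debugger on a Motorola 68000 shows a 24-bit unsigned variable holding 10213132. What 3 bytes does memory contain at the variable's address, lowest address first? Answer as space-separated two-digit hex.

10213132 in hexadecimal, padded to 24 bits, is 0x9BD70C.
Split into bytes (most-significant first): 9B D7 0C.
Big-endian: lowest address holds the most-significant byte.
So the memory order matches the most-significant-first order: 9B D7 0C.

9B D7 0C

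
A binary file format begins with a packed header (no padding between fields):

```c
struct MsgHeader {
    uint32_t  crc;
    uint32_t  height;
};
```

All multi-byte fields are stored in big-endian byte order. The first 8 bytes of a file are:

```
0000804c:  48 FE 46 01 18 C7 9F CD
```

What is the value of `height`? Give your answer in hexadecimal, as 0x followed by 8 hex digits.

`height` follows `crc` (4 bytes), so it starts at byte offset 4 and occupies 4 bytes.
Bytes at offsets 4..7: 18 C7 9F CD.
In big-endian order the high byte comes first in memory.
The bytes are already most-significant first: 0x18C79FCD.

0x18C79FCD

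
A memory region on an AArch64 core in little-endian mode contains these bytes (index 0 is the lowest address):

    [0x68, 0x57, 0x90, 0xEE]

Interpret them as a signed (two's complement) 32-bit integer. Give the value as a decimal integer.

Little-endian: lowest address holds the least-significant byte.
Reassemble most-significant byte first: EE 90 57 68 → 0xEE905768.
Top bit is set, so as a signed 32-bit value this is 0xEE905768 − 2^32 = -292530328.

-292530328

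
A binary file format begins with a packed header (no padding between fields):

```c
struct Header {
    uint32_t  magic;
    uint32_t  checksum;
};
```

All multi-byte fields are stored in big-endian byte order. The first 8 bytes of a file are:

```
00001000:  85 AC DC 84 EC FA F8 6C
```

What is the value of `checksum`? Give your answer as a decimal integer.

`checksum` follows `magic` (4 bytes), so it starts at byte offset 4 and occupies 4 bytes.
Bytes at offsets 4..7: EC FA F8 6C.
Big-endian: lowest address holds the most-significant byte.
The bytes are already most-significant first: 0xECFAF86C.
0xECFAF86C = 3975870572.

3975870572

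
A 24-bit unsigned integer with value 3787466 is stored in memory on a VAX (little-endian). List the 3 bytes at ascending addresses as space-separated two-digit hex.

CA CA 39

3787466 in hexadecimal, padded to 24 bits, is 0x39CACA.
Split into bytes (most-significant first): 39 CA CA.
Little-endian: lowest address holds the least-significant byte.
So at ascending addresses the bytes are CA CA 39.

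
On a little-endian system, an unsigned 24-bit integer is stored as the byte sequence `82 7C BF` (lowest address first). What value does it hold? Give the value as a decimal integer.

Little-endian stores the least-significant byte at the lowest address.
Reassemble most-significant byte first: BF 7C 82 → 0xBF7C82.
0xBF7C82 = 12549250.

12549250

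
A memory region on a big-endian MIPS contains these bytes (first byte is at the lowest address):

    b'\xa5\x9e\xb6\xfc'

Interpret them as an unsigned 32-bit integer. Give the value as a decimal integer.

2778642172

In big-endian order the high byte comes first in memory.
The bytes are already most-significant first: 0xA59EB6FC.
0xA59EB6FC = 2778642172.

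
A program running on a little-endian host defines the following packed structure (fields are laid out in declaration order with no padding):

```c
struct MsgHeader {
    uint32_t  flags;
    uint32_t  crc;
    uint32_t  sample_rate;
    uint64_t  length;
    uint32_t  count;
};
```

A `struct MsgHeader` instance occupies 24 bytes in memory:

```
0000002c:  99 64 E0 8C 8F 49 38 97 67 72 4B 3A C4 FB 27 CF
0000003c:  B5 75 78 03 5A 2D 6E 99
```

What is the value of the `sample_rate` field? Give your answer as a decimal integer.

`sample_rate` follows `flags` (4 B), `crc` (4 B), so it starts at offset 4 + 4 = 8 and occupies 4 bytes.
Bytes at offsets 8..11: 67 72 4B 3A.
Little-endian: lowest address holds the least-significant byte.
Reassemble most-significant byte first: 3A 4B 72 67 → 0x3A4B7267.
0x3A4B7267 = 978023015.

978023015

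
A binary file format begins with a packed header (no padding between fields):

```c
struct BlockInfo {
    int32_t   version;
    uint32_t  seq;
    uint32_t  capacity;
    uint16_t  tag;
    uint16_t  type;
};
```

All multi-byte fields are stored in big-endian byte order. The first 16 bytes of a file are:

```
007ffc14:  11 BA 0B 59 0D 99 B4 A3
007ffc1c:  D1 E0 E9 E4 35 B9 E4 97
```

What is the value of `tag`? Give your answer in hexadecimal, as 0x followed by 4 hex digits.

0x35B9

`tag` follows `version` (4 B), `seq` (4 B), `capacity` (4 B), so it starts at offset 4 + 4 + 4 = 12 and occupies 2 bytes.
Bytes at offsets 12..13: 35 B9.
Big-endian: lowest address holds the most-significant byte.
The bytes are already most-significant first: 0x35B9.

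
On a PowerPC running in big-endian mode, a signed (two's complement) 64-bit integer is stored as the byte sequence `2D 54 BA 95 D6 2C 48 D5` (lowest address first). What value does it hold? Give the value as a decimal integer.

In big-endian order the high byte comes first in memory.
The bytes are already most-significant first: 0x2D54BA95D62C48D5.
0x2D54BA95D62C48D5 = 3266440782456572117.

3266440782456572117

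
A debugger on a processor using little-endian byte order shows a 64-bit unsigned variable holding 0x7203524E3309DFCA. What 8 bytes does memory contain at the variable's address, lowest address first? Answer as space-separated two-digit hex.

Split into bytes (most-significant first): 72 03 52 4E 33 09 DF CA.
Little-endian stores the least-significant byte at the lowest address.
So at ascending addresses the bytes are CA DF 09 33 4E 52 03 72.

CA DF 09 33 4E 52 03 72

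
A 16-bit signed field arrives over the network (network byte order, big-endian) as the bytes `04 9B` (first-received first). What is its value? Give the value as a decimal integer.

1179

Big-endian: lowest address holds the most-significant byte.
The bytes are already most-significant first: 0x049B.
0x049B = 1179.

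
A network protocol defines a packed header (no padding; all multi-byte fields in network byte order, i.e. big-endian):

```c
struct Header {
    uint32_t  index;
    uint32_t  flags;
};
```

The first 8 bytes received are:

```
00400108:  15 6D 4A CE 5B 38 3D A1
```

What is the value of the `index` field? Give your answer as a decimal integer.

359484110

`index` is the first field, at byte offset 0, occupying 4 bytes.
Bytes at offsets 0..3: 15 6D 4A CE.
Big-endian stores the most-significant byte at the lowest address.
The bytes are already most-significant first: 0x156D4ACE.
0x156D4ACE = 359484110.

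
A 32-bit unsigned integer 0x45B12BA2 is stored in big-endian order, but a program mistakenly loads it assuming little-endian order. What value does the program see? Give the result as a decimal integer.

Stored big-endian, the bytes at ascending addresses are 45 B1 2B A2.
Read back as little-endian, the first byte is least significant, giving 0xA22BB145.
0xA22BB145 = 2720772421.

2720772421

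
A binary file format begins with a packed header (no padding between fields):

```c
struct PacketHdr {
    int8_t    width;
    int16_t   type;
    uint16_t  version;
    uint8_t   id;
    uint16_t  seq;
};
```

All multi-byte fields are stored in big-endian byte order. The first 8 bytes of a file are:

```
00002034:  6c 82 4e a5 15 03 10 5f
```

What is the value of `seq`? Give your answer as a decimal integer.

4191

`seq` follows `width` (1 B), `type` (2 B), `version` (2 B), `id` (1 B), so it starts at offset 1 + 2 + 2 + 1 = 6 and occupies 2 bytes.
Bytes at offsets 6..7: 10 5F.
In big-endian order the high byte comes first in memory.
The bytes are already most-significant first: 0x105F.
0x105F = 4191.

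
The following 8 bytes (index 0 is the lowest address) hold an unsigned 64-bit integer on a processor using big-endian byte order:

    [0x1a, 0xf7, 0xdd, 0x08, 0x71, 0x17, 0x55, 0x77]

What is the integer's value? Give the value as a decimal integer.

1943264792560489847

Big-endian stores the most-significant byte at the lowest address.
The bytes are already most-significant first: 0x1AF7DD0871175577.
0x1AF7DD0871175577 = 1943264792560489847.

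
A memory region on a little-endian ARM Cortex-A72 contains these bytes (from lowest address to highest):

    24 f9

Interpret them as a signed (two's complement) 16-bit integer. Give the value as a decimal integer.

-1756

Little-endian: lowest address holds the least-significant byte.
Reassemble most-significant byte first: F9 24 → 0xF924.
Top bit is set, so as a signed 16-bit value this is 0xF924 − 2^16 = -1756.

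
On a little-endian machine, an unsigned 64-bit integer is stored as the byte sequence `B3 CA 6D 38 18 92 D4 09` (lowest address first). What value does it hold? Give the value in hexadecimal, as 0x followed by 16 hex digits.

0x09D49218386DCAB3

In little-endian order the low byte comes first in memory.
Reassemble most-significant byte first: 09 D4 92 18 38 6D CA B3 → 0x09D49218386DCAB3.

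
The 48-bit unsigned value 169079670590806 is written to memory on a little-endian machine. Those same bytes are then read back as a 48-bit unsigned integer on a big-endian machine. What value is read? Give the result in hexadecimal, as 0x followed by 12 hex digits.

169079670590806 in 48-bit hexadecimal is 0x99C6EDB44D56.
Stored little-endian, the bytes at ascending addresses are 56 4D B4 ED C6 99.
Read back as big-endian, the last byte is least significant, giving 0x564DB4EDC699.

0x564DB4EDC699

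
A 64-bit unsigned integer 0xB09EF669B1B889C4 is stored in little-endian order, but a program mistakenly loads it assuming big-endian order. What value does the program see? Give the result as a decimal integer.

Stored little-endian, the bytes at ascending addresses are C4 89 B8 B1 69 F6 9E B0.
Read back as big-endian, the last byte is least significant, giving 0xC489B8B169F69EB0.
0xC489B8B169F69EB0 = 14162053575369727664.

14162053575369727664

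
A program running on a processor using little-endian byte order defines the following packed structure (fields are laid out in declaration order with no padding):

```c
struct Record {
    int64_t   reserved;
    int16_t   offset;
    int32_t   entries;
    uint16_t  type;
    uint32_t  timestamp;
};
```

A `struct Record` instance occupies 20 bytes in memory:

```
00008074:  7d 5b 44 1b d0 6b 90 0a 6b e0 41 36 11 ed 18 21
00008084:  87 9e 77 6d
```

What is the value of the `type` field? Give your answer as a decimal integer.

8472

`type` follows `reserved` (8 B), `offset` (2 B), `entries` (4 B), so it starts at offset 8 + 2 + 4 = 14 and occupies 2 bytes.
Bytes at offsets 14..15: 18 21.
Little-endian: lowest address holds the least-significant byte.
Reassemble most-significant byte first: 21 18 → 0x2118.
0x2118 = 8472.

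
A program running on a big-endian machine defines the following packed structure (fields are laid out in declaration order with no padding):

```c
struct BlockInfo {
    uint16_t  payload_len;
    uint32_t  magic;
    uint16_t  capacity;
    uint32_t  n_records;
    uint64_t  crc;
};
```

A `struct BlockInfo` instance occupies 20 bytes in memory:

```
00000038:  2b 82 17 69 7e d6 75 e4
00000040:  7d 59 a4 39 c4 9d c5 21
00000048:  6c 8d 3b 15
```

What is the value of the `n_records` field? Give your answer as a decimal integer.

`n_records` follows `payload_len` (2 B), `magic` (4 B), `capacity` (2 B), so it starts at offset 2 + 4 + 2 = 8 and occupies 4 bytes.
Bytes at offsets 8..11: 7D 59 A4 39.
Big-endian: lowest address holds the most-significant byte.
The bytes are already most-significant first: 0x7D59A439.
0x7D59A439 = 2103026745.

2103026745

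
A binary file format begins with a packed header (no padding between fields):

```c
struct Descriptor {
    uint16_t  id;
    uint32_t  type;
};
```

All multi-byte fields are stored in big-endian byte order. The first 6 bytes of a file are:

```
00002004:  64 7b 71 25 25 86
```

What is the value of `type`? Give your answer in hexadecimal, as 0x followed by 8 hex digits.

`type` follows `id` (2 bytes), so it starts at byte offset 2 and occupies 4 bytes.
Bytes at offsets 2..5: 71 25 25 86.
In big-endian order the high byte comes first in memory.
The bytes are already most-significant first: 0x71252586.

0x71252586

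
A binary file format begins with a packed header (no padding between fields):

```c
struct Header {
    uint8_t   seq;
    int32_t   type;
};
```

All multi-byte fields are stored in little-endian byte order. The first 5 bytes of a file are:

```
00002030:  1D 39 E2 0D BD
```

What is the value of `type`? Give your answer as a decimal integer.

-1123163591

`type` follows `seq` (1 byte), so it starts at byte offset 1 and occupies 4 bytes.
Bytes at offsets 1..4: 39 E2 0D BD.
In little-endian order the low byte comes first in memory.
Reassemble most-significant byte first: BD 0D E2 39 → 0xBD0DE239.
Top bit is set, so as a signed 32-bit value this is 0xBD0DE239 − 2^32 = -1123163591.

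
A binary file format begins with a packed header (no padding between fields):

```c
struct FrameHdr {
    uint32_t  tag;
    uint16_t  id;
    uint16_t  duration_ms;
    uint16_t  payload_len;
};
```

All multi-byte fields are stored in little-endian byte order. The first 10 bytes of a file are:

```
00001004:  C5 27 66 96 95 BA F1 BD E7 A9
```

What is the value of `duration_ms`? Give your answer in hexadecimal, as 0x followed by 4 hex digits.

0xBDF1

`duration_ms` follows `tag` (4 B), `id` (2 B), so it starts at offset 4 + 2 = 6 and occupies 2 bytes.
Bytes at offsets 6..7: F1 BD.
Little-endian: lowest address holds the least-significant byte.
Reassemble most-significant byte first: BD F1 → 0xBDF1.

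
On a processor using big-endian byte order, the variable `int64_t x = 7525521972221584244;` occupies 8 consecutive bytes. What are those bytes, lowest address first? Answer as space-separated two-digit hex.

68 70 06 5C 9F AA 23 74

7525521972221584244 in hexadecimal, padded to 64 bits, is 0x6870065C9FAA2374.
Split into bytes (most-significant first): 68 70 06 5C 9F AA 23 74.
In big-endian order the high byte comes first in memory.
So the memory order matches the most-significant-first order: 68 70 06 5C 9F AA 23 74.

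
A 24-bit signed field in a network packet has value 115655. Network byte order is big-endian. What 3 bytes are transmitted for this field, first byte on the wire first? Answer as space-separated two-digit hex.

01 C3 C7

115655 in hexadecimal, padded to 24 bits, is 0x01C3C7.
Split into bytes (most-significant first): 01 C3 C7.
In big-endian order the high byte comes first in memory.
So the memory order matches the most-significant-first order: 01 C3 C7.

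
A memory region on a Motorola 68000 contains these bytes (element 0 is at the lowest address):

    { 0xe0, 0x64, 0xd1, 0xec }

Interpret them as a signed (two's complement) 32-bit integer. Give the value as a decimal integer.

In big-endian order the high byte comes first in memory.
The bytes are already most-significant first: 0xE064D1EC.
Top bit is set, so as a signed 32-bit value this is 0xE064D1EC − 2^32 = -530263572.

-530263572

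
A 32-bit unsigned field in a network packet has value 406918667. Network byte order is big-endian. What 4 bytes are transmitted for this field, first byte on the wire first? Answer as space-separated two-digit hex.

18 41 16 0B

406918667 in hexadecimal, padded to 32 bits, is 0x1841160B.
Split into bytes (most-significant first): 18 41 16 0B.
In big-endian order the high byte comes first in memory.
So the memory order matches the most-significant-first order: 18 41 16 0B.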